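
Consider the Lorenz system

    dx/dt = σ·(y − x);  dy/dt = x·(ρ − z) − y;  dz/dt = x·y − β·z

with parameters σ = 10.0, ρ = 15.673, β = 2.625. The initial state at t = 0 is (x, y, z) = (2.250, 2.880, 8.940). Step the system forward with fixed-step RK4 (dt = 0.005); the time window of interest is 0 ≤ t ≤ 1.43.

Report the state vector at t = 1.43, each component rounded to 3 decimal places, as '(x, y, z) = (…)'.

(x, y, z) = (7.649, 5.398, 19.075)

t=0.000: state=(2.250, 2.880, 8.940)
step 1 (dt=0.005): k1=(6.300, 12.269, -16.987), k2=(6.449, 12.441, -16.761), k3=(6.450, 12.442, -16.761), k4=(6.600, 12.615, -16.533); state += dt/6·(k1+2k2+2k3+k4)
t=0.005: state=(2.282, 2.942, 8.856)
t=0.010: state=(2.316, 3.006, 8.775)
t=0.015: state=(2.351, 3.072, 8.695)
continuing one RK4 step at a time; state shown every 10 steps (Δt=0.05):
t=0.050: state=(2.642, 3.586, 8.210)
t=0.100: state=(3.202, 4.508, 7.753)
t=0.150: state=(3.957, 5.680, 7.654)
t=0.200: state=(4.931, 7.101, 8.045)
t=0.250: state=(6.118, 8.674, 9.107)
t=0.300: state=(7.443, 10.121, 10.998)
t=0.350: state=(8.703, 10.947, 13.683)
t=0.400: state=(9.558, 10.612, 16.687)
t=0.450: state=(9.664, 8.995, 19.117)
t=0.500: state=(8.915, 6.681, 20.202)
t=0.550: state=(7.565, 4.552, 19.875)
t=0.600: state=(6.049, 3.120, 18.634)
t=0.650: state=(4.722, 2.395, 17.021)
t=0.700: state=(3.745, 2.167, 15.370)
t=0.750: state=(3.132, 2.239, 13.828)
t=0.800: state=(2.831, 2.496, 12.453)
t=0.850: state=(2.780, 2.895, 11.272)
t=0.900: state=(2.935, 3.435, 10.307)
t=0.950: state=(3.275, 4.135, 9.588)
t=1.000: state=(3.796, 5.021, 9.166)
t=1.050: state=(4.502, 6.101, 9.120)
t=1.100: state=(5.391, 7.337, 9.559)
t=1.150: state=(6.429, 8.600, 10.602)
t=1.200: state=(7.515, 9.626, 12.300)
t=1.250: state=(8.460, 10.042, 14.511)
t=1.300: state=(9.008, 9.544, 16.787)
t=1.350: state=(8.951, 8.178, 18.492)
t=1.400: state=(8.272, 6.407, 19.173)
t=1.430: state=(7.649, 5.398, 19.075)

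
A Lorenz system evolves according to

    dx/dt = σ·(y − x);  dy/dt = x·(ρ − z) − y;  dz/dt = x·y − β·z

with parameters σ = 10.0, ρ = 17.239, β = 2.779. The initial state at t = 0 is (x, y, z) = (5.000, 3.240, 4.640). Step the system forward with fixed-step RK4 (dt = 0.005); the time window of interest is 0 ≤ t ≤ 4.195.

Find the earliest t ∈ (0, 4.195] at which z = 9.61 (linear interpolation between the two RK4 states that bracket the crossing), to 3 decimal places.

t = 0.163

t=0.000: state=(5.000, 3.240, 4.640)
step 1 (dt=0.005): k1=(-17.600, 59.755, 3.305), k2=(-15.666, 59.010, 3.880), k3=(-15.733, 59.066, 3.883), k4=(-13.860, 58.373, 4.450); state += dt/6·(k1+2k2+2k3+k4)
t=0.005: state=(4.921, 3.535, 4.659)
t=0.010: state=(4.861, 3.824, 4.684)
t=0.015: state=(4.817, 4.108, 4.715)
t=0.160: state=(8.026, 12.060, 9.375)
next step: t=0.165: state=(8.229, 12.312, 9.737) — z has crossed 9.61
linear interpolation between t=0.160 (9.37494) and t=0.165 (9.73744) → t≈0.163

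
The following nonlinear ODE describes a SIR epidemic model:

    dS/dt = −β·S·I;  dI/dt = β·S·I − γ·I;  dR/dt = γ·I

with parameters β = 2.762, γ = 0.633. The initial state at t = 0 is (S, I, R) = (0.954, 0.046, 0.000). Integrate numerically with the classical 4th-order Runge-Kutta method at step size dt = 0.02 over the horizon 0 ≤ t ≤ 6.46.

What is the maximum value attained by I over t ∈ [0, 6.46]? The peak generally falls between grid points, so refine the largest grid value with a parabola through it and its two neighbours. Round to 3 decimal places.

max I = 0.444

t=0.000: state=(0.954, 0.046, 0.000)
step 1 (dt=0.02): k1=(-0.121, 0.092, 0.029), k2=(-0.123, 0.094, 0.030), k3=(-0.124, 0.094, 0.030), k4=(-0.126, 0.096, 0.030); state += dt/6·(k1+2k2+2k3+k4)
t=0.020: state=(0.952, 0.048, 0.001)
t=0.040: state=(0.949, 0.050, 0.001)
t=0.060: state=(0.946, 0.052, 0.002)
continuing one RK4 step at a time; state shown every 25 steps (Δt=0.5):
t=0.500: state=(0.857, 0.118, 0.024)
t=1.000: state=(0.669, 0.250, 0.081)
t=1.500: state=(0.428, 0.388, 0.183)
t=2.000: state=(0.238, 0.444, 0.318)
t=2.500: state=(0.131, 0.414, 0.455)
t=3.000: state=(0.077, 0.347, 0.576)
t=3.500: state=(0.050, 0.275, 0.674)
t=4.000: state=(0.036, 0.213, 0.751)
t=4.500: state=(0.028, 0.162, 0.810)
t=5.000: state=(0.023, 0.122, 0.855)
t=5.500: state=(0.020, 0.092, 0.889)
t=6.000: state=(0.018, 0.069, 0.914)
t=6.460: state=(0.016, 0.052, 0.931)
largest grid value and its neighbours: I(2.020)=0.44395, I(2.040)=0.44396, I(2.060)=0.44384
parabola through these three points peaks at t≈2.032 with I≈0.44397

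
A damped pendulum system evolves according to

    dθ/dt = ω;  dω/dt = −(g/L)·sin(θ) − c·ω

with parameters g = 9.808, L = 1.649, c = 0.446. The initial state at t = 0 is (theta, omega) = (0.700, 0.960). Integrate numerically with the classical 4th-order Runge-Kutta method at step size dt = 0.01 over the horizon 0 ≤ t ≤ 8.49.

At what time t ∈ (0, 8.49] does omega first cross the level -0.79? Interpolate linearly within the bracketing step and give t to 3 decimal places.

t=0.000: state=(0.700, 0.960)
step 1 (dt=0.01): k1=(0.960, -4.260), k2=(0.939, -4.272), k3=(0.939, -4.272), k4=(0.917, -4.283); state += dt/6·(k1+2k2+2k3+k4)
t=0.010: state=(0.709, 0.917)
t=0.020: state=(0.718, 0.874)
t=0.030: state=(0.727, 0.831)
t=0.410: state=(0.732, -0.761)
next step: t=0.420: state=(0.724, -0.797) — omega has crossed -0.79
linear interpolation between t=0.410 (-0.76056) and t=0.420 (-0.79666) → t≈0.418

t = 0.418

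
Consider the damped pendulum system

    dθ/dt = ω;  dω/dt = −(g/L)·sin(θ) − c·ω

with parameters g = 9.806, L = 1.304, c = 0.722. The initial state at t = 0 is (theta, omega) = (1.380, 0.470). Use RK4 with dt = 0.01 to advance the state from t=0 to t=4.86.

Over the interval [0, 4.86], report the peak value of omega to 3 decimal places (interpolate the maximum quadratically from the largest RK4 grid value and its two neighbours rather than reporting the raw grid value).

t=0.000: state=(1.380, 0.470)
step 1 (dt=0.01): k1=(0.470, -7.723), k2=(0.431, -7.698), k3=(0.432, -7.698), k4=(0.393, -7.673); state += dt/6·(k1+2k2+2k3+k4)
t=0.010: state=(1.384, 0.393)
t=0.020: state=(1.388, 0.317)
t=0.030: state=(1.391, 0.241)
continuing one RK4 step at a time; state shown every 20 steps (Δt=0.2):
t=0.200: state=(1.327, -0.967)
t=0.400: state=(1.011, -2.129)
t=0.600: state=(0.507, -2.802)
t=0.800: state=(-0.058, -2.721)
t=1.000: state=(-0.533, -1.926)
t=1.200: state=(-0.805, -0.777)
t=1.400: state=(-0.844, 0.374)
t=1.600: state=(-0.671, 1.298)
t=1.800: state=(-0.352, 1.812)
t=2.000: state=(0.018, 1.793)
t=2.200: state=(0.333, 1.292)
t=2.400: state=(0.517, 0.522)
t=2.600: state=(0.540, -0.270)
t=2.800: state=(0.420, -0.892)
t=3.000: state=(0.205, -1.205)
t=3.200: state=(-0.037, -1.154)
t=3.400: state=(-0.236, -0.797)
t=3.600: state=(-0.345, -0.275)
t=3.800: state=(-0.346, 0.248)
t=4.000: state=(-0.255, 0.636)
t=4.200: state=(-0.107, 0.804)
t=4.400: state=(0.051, 0.730)
t=4.600: state=(0.173, 0.468)
t=4.800: state=(0.232, 0.115)
t=4.860: state=(0.235, 0.008)
largest grid value and its neighbours: omega(1.880)=1.86995, omega(1.890)=1.87098, omega(1.900)=1.87062
parabola through these three points peaks at t≈1.892 with omega≈1.87102

max omega = 1.871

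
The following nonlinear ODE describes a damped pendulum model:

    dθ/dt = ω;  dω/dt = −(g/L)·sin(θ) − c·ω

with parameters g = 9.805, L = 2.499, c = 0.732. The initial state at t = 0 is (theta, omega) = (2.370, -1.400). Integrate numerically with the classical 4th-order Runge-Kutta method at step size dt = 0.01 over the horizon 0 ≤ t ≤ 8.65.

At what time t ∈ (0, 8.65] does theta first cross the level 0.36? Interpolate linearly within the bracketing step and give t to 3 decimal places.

t=0.000: state=(2.370, -1.400)
step 1 (dt=0.01): k1=(-1.400, -1.711), k2=(-1.409, -1.724), k3=(-1.409, -1.724), k4=(-1.417, -1.738); state += dt/6·(k1+2k2+2k3+k4)
t=0.010: state=(2.356, -1.417)
t=0.020: state=(2.342, -1.435)
t=0.030: state=(2.327, -1.453)
continuing one RK4 step at a time; state shown every 50 steps (Δt=0.5):
t=0.500: state=(1.414, -2.462)
t=0.880: state=(0.376, -2.825)
next step: t=0.890: state=(0.348, -2.818) — theta has crossed 0.36
linear interpolation between t=0.880 (0.37630) and t=0.890 (0.34808) → t≈0.886

t = 0.886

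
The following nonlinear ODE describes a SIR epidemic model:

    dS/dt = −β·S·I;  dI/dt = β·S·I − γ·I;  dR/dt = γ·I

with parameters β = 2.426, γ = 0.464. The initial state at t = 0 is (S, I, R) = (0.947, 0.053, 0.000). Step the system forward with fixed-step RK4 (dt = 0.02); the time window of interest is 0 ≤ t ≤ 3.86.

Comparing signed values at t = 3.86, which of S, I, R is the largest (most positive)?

t=0.000: state=(0.947, 0.053, 0.000)
step 1 (dt=0.02): k1=(-0.122, 0.097, 0.025), k2=(-0.124, 0.099, 0.025), k3=(-0.124, 0.099, 0.025), k4=(-0.126, 0.100, 0.026); state += dt/6·(k1+2k2+2k3+k4)
t=0.020: state=(0.945, 0.055, 0.001)
t=0.040: state=(0.942, 0.057, 0.001)
t=0.060: state=(0.939, 0.059, 0.002)
continuing one RK4 step at a time; state shown every 10 steps (Δt=0.2):
t=0.200: state=(0.918, 0.076, 0.006)
t=0.400: state=(0.879, 0.107, 0.014)
t=0.600: state=(0.826, 0.148, 0.026)
t=0.800: state=(0.760, 0.198, 0.042)
t=1.000: state=(0.681, 0.256, 0.063)
t=1.200: state=(0.592, 0.318, 0.090)
t=1.400: state=(0.500, 0.378, 0.122)
t=1.600: state=(0.411, 0.429, 0.160)
t=1.800: state=(0.331, 0.468, 0.201)
t=2.000: state=(0.262, 0.492, 0.246)
t=2.200: state=(0.206, 0.502, 0.292)
t=2.400: state=(0.161, 0.500, 0.339)
t=2.600: state=(0.127, 0.489, 0.385)
t=2.800: state=(0.100, 0.470, 0.429)
t=3.000: state=(0.080, 0.448, 0.472)
t=3.200: state=(0.065, 0.423, 0.512)
t=3.400: state=(0.053, 0.396, 0.550)
t=3.600: state=(0.044, 0.370, 0.586)
t=3.800: state=(0.037, 0.344, 0.619)
t=3.860: state=(0.035, 0.336, 0.628)
compare at T: S=0.035, I=0.336, R=0.628

largest component: R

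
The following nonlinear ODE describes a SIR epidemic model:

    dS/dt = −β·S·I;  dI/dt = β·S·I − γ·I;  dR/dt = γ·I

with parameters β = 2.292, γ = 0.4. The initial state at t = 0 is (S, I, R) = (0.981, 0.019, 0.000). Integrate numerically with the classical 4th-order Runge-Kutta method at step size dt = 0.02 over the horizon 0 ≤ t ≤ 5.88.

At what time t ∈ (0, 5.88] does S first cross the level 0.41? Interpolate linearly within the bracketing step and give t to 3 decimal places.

t = 2.237

t=0.000: state=(0.981, 0.019, 0.000)
step 1 (dt=0.02): k1=(-0.043, 0.035, 0.008), k2=(-0.043, 0.036, 0.008), k3=(-0.044, 0.036, 0.008), k4=(-0.044, 0.036, 0.008); state += dt/6·(k1+2k2+2k3+k4)
t=0.020: state=(0.980, 0.020, 0.000)
t=0.040: state=(0.979, 0.020, 0.000)
t=0.060: state=(0.978, 0.021, 0.000)
continuing one RK4 step at a time; state shown every 10 steps (Δt=0.2):
t=0.200: state=(0.971, 0.027, 0.002)
t=0.400: state=(0.956, 0.039, 0.004)
t=0.600: state=(0.936, 0.056, 0.008)
t=0.800: state=(0.907, 0.079, 0.014)
t=1.000: state=(0.869, 0.110, 0.021)
t=1.200: state=(0.819, 0.149, 0.031)
t=1.400: state=(0.757, 0.198, 0.045)
t=1.600: state=(0.683, 0.254, 0.063)
t=1.800: state=(0.599, 0.315, 0.086)
t=2.000: state=(0.512, 0.375, 0.114)
t=2.200: state=(0.425, 0.429, 0.146)
t=2.220: state=(0.417, 0.434, 0.149)
next step: t=2.240: state=(0.409, 0.438, 0.153) — S has crossed 0.41
linear interpolation between t=2.220 (0.41710) and t=2.240 (0.40884) → t≈2.237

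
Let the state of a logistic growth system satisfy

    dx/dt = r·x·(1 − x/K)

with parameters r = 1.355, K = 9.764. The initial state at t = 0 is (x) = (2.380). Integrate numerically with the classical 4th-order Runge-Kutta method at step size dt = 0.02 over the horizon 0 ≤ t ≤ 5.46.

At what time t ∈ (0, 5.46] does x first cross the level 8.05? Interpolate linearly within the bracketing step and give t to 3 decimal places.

t=0.000: state=(2.380)
step 1 (dt=0.02): k1=(2.439), k2=(2.456), k3=(2.456), k4=(2.473); state += dt/6·(k1+2k2+2k3+k4)
t=0.020: state=(2.429)
t=0.040: state=(2.479)
t=0.060: state=(2.529)
continuing one RK4 step at a time; state shown every 10 steps (Δt=0.2):
t=0.200: state=(2.901)
t=0.400: state=(3.482)
t=0.600: state=(4.109)
t=0.800: state=(4.764)
t=1.000: state=(5.424)
t=1.200: state=(6.063)
t=1.400: state=(6.663)
t=1.600: state=(7.206)
t=1.800: state=(7.684)
t=1.960: state=(8.017)
next step: t=1.980: state=(8.055) — x has crossed 8.05
linear interpolation between t=1.960 (8.01689) and t=1.980 (8.05542) → t≈1.977

t = 1.977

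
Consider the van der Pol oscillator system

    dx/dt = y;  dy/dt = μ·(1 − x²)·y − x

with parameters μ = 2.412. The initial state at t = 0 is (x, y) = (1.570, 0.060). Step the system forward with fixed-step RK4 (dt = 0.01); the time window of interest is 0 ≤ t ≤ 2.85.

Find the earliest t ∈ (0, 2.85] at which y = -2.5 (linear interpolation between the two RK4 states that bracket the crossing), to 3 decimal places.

t=0.000: state=(1.570, 0.060)
step 1 (dt=0.01): k1=(0.060, -1.782), k2=(0.051, -1.751), k3=(0.051, -1.751), k4=(0.042, -1.721); state += dt/6·(k1+2k2+2k3+k4)
t=0.010: state=(1.571, 0.042)
t=0.020: state=(1.571, 0.026)
t=0.030: state=(1.571, 0.009)
continuing one RK4 step at a time; state shown every 10 steps (Δt=0.1):
t=0.100: state=(1.568, -0.090)
t=0.200: state=(1.553, -0.196)
t=0.300: state=(1.530, -0.272)
t=0.400: state=(1.500, -0.329)
t=0.500: state=(1.464, -0.375)
t=0.600: state=(1.425, -0.416)
t=0.700: state=(1.381, -0.455)
t=0.800: state=(1.334, -0.494)
t=0.900: state=(1.282, -0.537)
t=1.000: state=(1.226, -0.585)
t=1.100: state=(1.165, -0.641)
t=1.200: state=(1.098, -0.708)
t=1.300: state=(1.023, -0.792)
t=1.400: state=(0.939, -0.898)
t=1.500: state=(0.842, -1.035)
t=1.600: state=(0.730, -1.216)
t=1.700: state=(0.597, -1.462)
t=1.800: state=(0.435, -1.800)
t=1.900: state=(0.233, -2.266)
t=1.940: state=(0.138, -2.494)
next step: t=1.950: state=(0.112, -2.556) — y has crossed -2.5
linear interpolation between t=1.940 (-2.49447) and t=1.950 (-2.55567) → t≈1.941

t = 1.941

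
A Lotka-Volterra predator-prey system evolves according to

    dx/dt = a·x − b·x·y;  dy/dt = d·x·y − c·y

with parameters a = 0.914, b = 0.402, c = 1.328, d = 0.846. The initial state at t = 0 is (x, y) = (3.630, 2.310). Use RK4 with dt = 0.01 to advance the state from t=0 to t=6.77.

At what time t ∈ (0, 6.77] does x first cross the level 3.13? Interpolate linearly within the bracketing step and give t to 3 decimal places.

t = 0.384

t=0.000: state=(3.630, 2.310)
step 1 (dt=0.01): k1=(-0.053, 4.026), k2=(-0.082, 4.061), k3=(-0.083, 4.061), k4=(-0.112, 4.095); state += dt/6·(k1+2k2+2k3+k4)
t=0.010: state=(3.629, 2.351)
t=0.020: state=(3.628, 2.392)
t=0.030: state=(3.626, 2.434)
continuing one RK4 step at a time; state shown every 25 steps (Δt=0.25):
t=0.250: state=(3.415, 3.517)
t=0.380: state=(3.140, 4.247)
next step: t=0.390: state=(3.114, 4.304) — x has crossed 3.13
linear interpolation between t=0.380 (3.13959) and t=0.390 (3.11443) → t≈0.384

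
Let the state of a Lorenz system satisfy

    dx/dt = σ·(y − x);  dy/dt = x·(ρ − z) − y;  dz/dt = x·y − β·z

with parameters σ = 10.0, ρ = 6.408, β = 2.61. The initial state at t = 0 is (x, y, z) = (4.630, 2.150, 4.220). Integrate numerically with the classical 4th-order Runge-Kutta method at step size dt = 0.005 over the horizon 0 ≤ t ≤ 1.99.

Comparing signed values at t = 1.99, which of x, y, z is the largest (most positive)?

t=0.000: state=(4.630, 2.150, 4.220)
step 1 (dt=0.005): k1=(-24.800, 7.980, -1.060), k2=(-23.980, 7.837, -1.095), k3=(-24.005, 7.842, -1.092), k4=(-23.208, 7.703, -1.127); state += dt/6·(k1+2k2+2k3+k4)
t=0.005: state=(4.510, 2.189, 4.215)
t=0.010: state=(4.398, 2.227, 4.209)
t=0.015: state=(4.293, 2.264, 4.203)
continuing one RK4 step at a time; state shown every 20 steps (Δt=0.1):
t=0.100: state=(3.302, 2.760, 4.074)
t=0.200: state=(3.130, 3.218, 3.973)
t=0.300: state=(3.347, 3.653, 4.040)
t=0.400: state=(3.692, 4.057, 4.312)
t=0.500: state=(4.042, 4.362, 4.765)
t=0.600: state=(4.302, 4.491, 5.310)
t=0.700: state=(4.402, 4.410, 5.807)
t=0.800: state=(4.323, 4.165, 6.126)
t=0.900: state=(4.110, 3.858, 6.207)
t=1.000: state=(3.847, 3.586, 6.079)
t=1.100: state=(3.610, 3.404, 5.823)
t=1.200: state=(3.446, 3.327, 5.524)
t=1.300: state=(3.372, 3.342, 5.251)
t=1.400: state=(3.383, 3.431, 5.048)
t=1.500: state=(3.462, 3.567, 4.942)
t=1.600: state=(3.585, 3.723, 4.938)
t=1.700: state=(3.726, 3.866, 5.027)
t=1.800: state=(3.856, 3.970, 5.184)
t=1.900: state=(3.947, 4.012, 5.368)
t=1.990: state=(3.982, 3.995, 5.520)
compare at T: x=3.982, y=3.995, z=5.520

largest component: z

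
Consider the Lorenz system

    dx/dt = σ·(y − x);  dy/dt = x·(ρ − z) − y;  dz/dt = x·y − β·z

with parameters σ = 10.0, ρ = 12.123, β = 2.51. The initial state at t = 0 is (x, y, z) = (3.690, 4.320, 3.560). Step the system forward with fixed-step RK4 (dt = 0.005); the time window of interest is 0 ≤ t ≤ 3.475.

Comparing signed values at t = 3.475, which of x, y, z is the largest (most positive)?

t=0.000: state=(3.690, 4.320, 3.560)
step 1 (dt=0.005): k1=(6.300, 27.277, 7.005), k2=(6.824, 27.279, 7.282), k3=(6.811, 27.288, 7.286), k4=(7.324, 27.297, 7.569); state += dt/6·(k1+2k2+2k3+k4)
t=0.005: state=(3.724, 4.456, 3.596)
t=0.010: state=(3.763, 4.593, 3.636)
t=0.015: state=(3.807, 4.730, 3.678)
continuing one RK4 step at a time; state shown every 40 steps (Δt=0.2):
t=0.200: state=(7.396, 9.654, 8.699)
t=0.400: state=(7.802, 5.494, 16.513)
t=0.600: state=(3.104, 1.663, 12.419)
t=0.800: state=(2.038, 2.160, 8.156)
t=1.000: state=(3.143, 4.132, 6.176)
t=1.200: state=(5.984, 7.671, 8.181)
t=1.400: state=(7.682, 7.066, 14.204)
t=1.600: state=(4.684, 3.169, 13.301)
t=1.800: state=(3.118, 3.013, 9.678)
t=2.000: state=(3.871, 4.670, 7.890)
t=2.200: state=(5.978, 7.079, 9.541)
t=2.400: state=(6.850, 6.362, 13.279)
t=2.600: state=(4.895, 3.901, 12.599)
t=2.800: state=(3.856, 3.825, 10.046)
t=3.000: state=(4.563, 5.230, 9.016)
t=3.200: state=(6.036, 6.639, 10.642)
t=3.400: state=(6.181, 5.692, 12.718)
t=3.475: state=(5.717, 5.009, 12.709)
compare at T: x=5.717, y=5.009, z=12.709

largest component: z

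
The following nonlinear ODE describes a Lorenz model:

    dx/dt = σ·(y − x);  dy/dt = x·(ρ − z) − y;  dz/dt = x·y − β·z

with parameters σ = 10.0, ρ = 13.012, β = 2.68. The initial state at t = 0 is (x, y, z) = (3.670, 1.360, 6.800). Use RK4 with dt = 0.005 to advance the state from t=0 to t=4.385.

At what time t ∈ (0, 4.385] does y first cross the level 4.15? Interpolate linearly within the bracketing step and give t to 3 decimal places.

t=0.000: state=(3.670, 1.360, 6.800)
step 1 (dt=0.005): k1=(-23.100, 21.438, -13.233), k2=(-21.987, 21.145, -13.029), k3=(-22.022, 21.161, -13.029), k4=(-20.941, 20.880, -12.831); state += dt/6·(k1+2k2+2k3+k4)
t=0.005: state=(3.560, 1.466, 6.735)
t=0.010: state=(3.460, 1.569, 6.672)
t=0.015: state=(3.371, 1.670, 6.610)
t=0.150: state=(3.215, 4.128, 5.615)
next step: t=0.155: state=(3.262, 4.227, 5.608) — y has crossed 4.15
linear interpolation between t=0.150 (4.12783) and t=0.155 (4.22678) → t≈0.151

t = 0.151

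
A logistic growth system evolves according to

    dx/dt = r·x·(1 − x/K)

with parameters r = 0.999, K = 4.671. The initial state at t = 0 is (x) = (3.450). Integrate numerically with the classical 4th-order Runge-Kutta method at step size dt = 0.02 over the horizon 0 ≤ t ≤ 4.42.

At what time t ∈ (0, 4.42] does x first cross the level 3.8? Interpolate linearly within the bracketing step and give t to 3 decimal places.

t = 0.435

t=0.000: state=(3.450)
step 1 (dt=0.02): k1=(0.901), k2=(0.897), k3=(0.897), k4=(0.892); state += dt/6·(k1+2k2+2k3+k4)
t=0.020: state=(3.468)
t=0.040: state=(3.486)
t=0.060: state=(3.503)
continuing one RK4 step at a time; state shown every 10 steps (Δt=0.2):
t=0.200: state=(3.621)
t=0.400: state=(3.775)
t=0.420: state=(3.789)
next step: t=0.440: state=(3.804) — x has crossed 3.8
linear interpolation between t=0.420 (3.78944) and t=0.440 (3.80364) → t≈0.435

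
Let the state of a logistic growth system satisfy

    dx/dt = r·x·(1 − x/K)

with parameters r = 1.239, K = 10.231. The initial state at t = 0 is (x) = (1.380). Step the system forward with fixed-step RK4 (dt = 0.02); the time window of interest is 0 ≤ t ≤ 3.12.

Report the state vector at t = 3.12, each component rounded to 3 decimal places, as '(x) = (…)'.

t=0.000: state=(1.380)
step 1 (dt=0.02): k1=(1.479), k2=(1.493), k3=(1.493), k4=(1.506); state += dt/6·(k1+2k2+2k3+k4)
t=0.020: state=(1.410)
t=0.040: state=(1.440)
t=0.060: state=(1.471)
continuing one RK4 step at a time; state shown every 10 steps (Δt=0.2):
t=0.200: state=(1.703)
t=0.400: state=(2.085)
t=0.600: state=(2.526)
t=0.800: state=(3.027)
t=1.000: state=(3.580)
t=1.200: state=(4.176)
t=1.400: state=(4.799)
t=1.600: state=(5.432)
t=1.800: state=(6.056)
t=2.000: state=(6.651)
t=2.200: state=(7.205)
t=2.400: state=(7.705)
t=2.600: state=(8.146)
t=2.800: state=(8.528)
t=3.000: state=(8.851)
t=3.120: state=(9.019)

(x) = (9.019)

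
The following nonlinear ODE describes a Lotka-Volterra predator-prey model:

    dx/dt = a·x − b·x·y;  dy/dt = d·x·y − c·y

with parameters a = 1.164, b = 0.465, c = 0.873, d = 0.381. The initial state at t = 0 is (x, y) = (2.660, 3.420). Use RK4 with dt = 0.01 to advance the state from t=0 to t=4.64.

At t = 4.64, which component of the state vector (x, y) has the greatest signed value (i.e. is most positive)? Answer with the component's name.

t=0.000: state=(2.660, 3.420)
step 1 (dt=0.01): k1=(-1.134, 0.480), k2=(-1.135, 0.473), k3=(-1.134, 0.473), k4=(-1.135, 0.466); state += dt/6·(k1+2k2+2k3+k4)
t=0.010: state=(2.649, 3.425)
t=0.020: state=(2.637, 3.429)
t=0.030: state=(2.626, 3.434)
continuing one RK4 step at a time; state shown every 20 steps (Δt=0.2):
t=0.200: state=(2.434, 3.487)
t=0.400: state=(2.219, 3.496)
t=0.600: state=(2.027, 3.451)
t=0.800: state=(1.863, 3.360)
t=1.000: state=(1.730, 3.235)
t=1.200: state=(1.627, 3.087)
t=1.400: state=(1.553, 2.926)
t=1.600: state=(1.504, 2.760)
t=1.800: state=(1.480, 2.597)
t=2.000: state=(1.478, 2.441)
t=2.200: state=(1.497, 2.295)
t=2.400: state=(1.535, 2.163)
t=2.600: state=(1.594, 2.047)
t=2.800: state=(1.671, 1.946)
t=3.000: state=(1.767, 1.863)
t=3.200: state=(1.881, 1.797)
t=3.400: state=(2.013, 1.751)
t=3.600: state=(2.162, 1.724)
t=3.800: state=(2.326, 1.717)
t=4.000: state=(2.501, 1.733)
t=4.200: state=(2.682, 1.773)
t=4.400: state=(2.862, 1.840)
t=4.600: state=(3.032, 1.934)
t=4.640: state=(3.064, 1.956)
compare at T: x=3.064, y=1.956

largest component: x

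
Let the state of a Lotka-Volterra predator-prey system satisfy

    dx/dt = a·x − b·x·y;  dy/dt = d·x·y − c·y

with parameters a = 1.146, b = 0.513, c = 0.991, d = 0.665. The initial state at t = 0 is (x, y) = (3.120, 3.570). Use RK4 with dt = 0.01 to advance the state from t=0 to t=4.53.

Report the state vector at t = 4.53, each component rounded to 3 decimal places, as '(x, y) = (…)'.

(x, y) = (1.551, 0.741)

t=0.000: state=(3.120, 3.570)
step 1 (dt=0.01): k1=(-2.138, 3.869), k2=(-2.162, 3.865), k3=(-2.162, 3.864), k4=(-2.185, 3.859); state += dt/6·(k1+2k2+2k3+k4)
t=0.010: state=(3.098, 3.609)
t=0.020: state=(3.076, 3.647)
t=0.030: state=(3.054, 3.686)
continuing one RK4 step at a time; state shown every 20 steps (Δt=0.2):
t=0.200: state=(2.618, 4.295)
t=0.400: state=(2.059, 4.807)
t=0.600: state=(1.561, 5.010)
t=0.800: state=(1.177, 4.923)
t=1.000: state=(0.905, 4.633)
t=1.200: state=(0.722, 4.230)
t=1.400: state=(0.602, 3.787)
t=1.600: state=(0.525, 3.346)
t=1.800: state=(0.478, 2.933)
t=2.000: state=(0.454, 2.559)
t=2.200: state=(0.447, 2.228)
t=2.400: state=(0.454, 1.940)
t=2.600: state=(0.474, 1.692)
t=2.800: state=(0.507, 1.481)
t=3.000: state=(0.553, 1.304)
t=3.200: state=(0.613, 1.155)
t=3.400: state=(0.689, 1.033)
t=3.600: state=(0.783, 0.934)
t=3.800: state=(0.899, 0.857)
t=4.000: state=(1.038, 0.799)
t=4.200: state=(1.206, 0.761)
t=4.400: state=(1.404, 0.742)
t=4.530: state=(1.551, 0.741)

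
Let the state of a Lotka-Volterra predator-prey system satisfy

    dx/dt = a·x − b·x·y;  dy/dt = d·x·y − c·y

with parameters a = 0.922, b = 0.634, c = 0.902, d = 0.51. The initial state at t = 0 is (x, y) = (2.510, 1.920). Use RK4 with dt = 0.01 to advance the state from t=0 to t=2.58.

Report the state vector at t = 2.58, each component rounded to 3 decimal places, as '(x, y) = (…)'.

t=0.000: state=(2.510, 1.920)
step 1 (dt=0.01): k1=(-0.741, 0.726), k2=(-0.746, 0.724), k3=(-0.746, 0.724), k4=(-0.750, 0.721); state += dt/6·(k1+2k2+2k3+k4)
t=0.010: state=(2.503, 1.927)
t=0.020: state=(2.495, 1.934)
t=0.030: state=(2.487, 1.942)
continuing one RK4 step at a time; state shown every 10 steps (Δt=0.1):
t=0.100: state=(2.431, 1.990)
t=0.200: state=(2.345, 2.054)
t=0.300: state=(2.254, 2.110)
t=0.400: state=(2.159, 2.158)
t=0.500: state=(2.062, 2.196)
t=0.600: state=(1.965, 2.224)
t=0.700: state=(1.871, 2.241)
t=0.800: state=(1.779, 2.247)
t=0.900: state=(1.692, 2.243)
t=1.000: state=(1.610, 2.230)
t=1.100: state=(1.534, 2.207)
t=1.200: state=(1.464, 2.177)
t=1.300: state=(1.400, 2.140)
t=1.400: state=(1.342, 2.097)
t=1.500: state=(1.290, 2.049)
t=1.600: state=(1.245, 1.997)
t=1.700: state=(1.205, 1.943)
t=1.800: state=(1.170, 1.886)
t=1.900: state=(1.140, 1.828)
t=2.000: state=(1.116, 1.769)
t=2.100: state=(1.096, 1.710)
t=2.200: state=(1.080, 1.652)
t=2.300: state=(1.069, 1.594)
t=2.400: state=(1.061, 1.538)
t=2.500: state=(1.057, 1.483)
t=2.580: state=(1.057, 1.441)

(x, y) = (1.057, 1.441)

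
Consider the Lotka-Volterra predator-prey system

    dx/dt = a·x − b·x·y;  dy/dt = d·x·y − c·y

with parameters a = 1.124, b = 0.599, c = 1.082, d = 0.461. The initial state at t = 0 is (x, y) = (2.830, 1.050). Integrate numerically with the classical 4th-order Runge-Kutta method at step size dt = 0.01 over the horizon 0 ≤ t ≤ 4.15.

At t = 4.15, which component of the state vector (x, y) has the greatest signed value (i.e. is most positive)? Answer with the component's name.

t=0.000: state=(2.830, 1.050)
step 1 (dt=0.01): k1=(1.401, 0.234), k2=(1.402, 0.237), k3=(1.402, 0.237), k4=(1.404, 0.241); state += dt/6·(k1+2k2+2k3+k4)
t=0.010: state=(2.844, 1.052)
t=0.020: state=(2.858, 1.055)
t=0.030: state=(2.872, 1.057)
continuing one RK4 step at a time; state shown every 20 steps (Δt=0.2):
t=0.200: state=(3.114, 1.112)
t=0.400: state=(3.394, 1.209)
t=0.600: state=(3.648, 1.348)
t=0.800: state=(3.845, 1.534)
t=1.000: state=(3.951, 1.772)
t=1.200: state=(3.935, 2.055)
t=1.400: state=(3.782, 2.364)
t=1.600: state=(3.502, 2.667)
t=1.800: state=(3.136, 2.918)
t=2.000: state=(2.738, 3.081)
t=2.200: state=(2.360, 3.138)
t=2.400: state=(2.032, 3.093)
t=2.600: state=(1.769, 2.967)
t=2.800: state=(1.568, 2.786)
t=3.000: state=(1.424, 2.575)
t=3.200: state=(1.327, 2.353)
t=3.400: state=(1.270, 2.136)
t=3.600: state=(1.247, 1.931)
t=3.800: state=(1.253, 1.745)
t=4.000: state=(1.286, 1.580)
t=4.150: state=(1.327, 1.470)
compare at T: x=1.327, y=1.470

largest component: y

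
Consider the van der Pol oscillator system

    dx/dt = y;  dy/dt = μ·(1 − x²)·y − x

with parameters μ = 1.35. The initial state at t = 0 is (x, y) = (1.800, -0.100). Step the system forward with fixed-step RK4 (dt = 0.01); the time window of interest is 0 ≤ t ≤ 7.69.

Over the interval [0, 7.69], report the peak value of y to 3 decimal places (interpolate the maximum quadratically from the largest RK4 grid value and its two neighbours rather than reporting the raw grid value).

max y = 3.053

t=0.000: state=(1.800, -0.100)
step 1 (dt=0.01): k1=(-0.100, -1.498), k2=(-0.107, -1.475), k3=(-0.107, -1.475), k4=(-0.115, -1.453); state += dt/6·(k1+2k2+2k3+k4)
t=0.010: state=(1.799, -0.115)
t=0.020: state=(1.798, -0.129)
t=0.030: state=(1.796, -0.143)
continuing one RK4 step at a time; state shown every 25 steps (Δt=0.25):
t=0.250: state=(1.738, -0.365)
t=0.500: state=(1.627, -0.512)
t=0.750: state=(1.484, -0.628)
t=1.000: state=(1.312, -0.755)
t=1.250: state=(1.103, -0.928)
t=1.500: state=(0.841, -1.190)
t=1.750: state=(0.495, -1.613)
t=2.000: state=(0.014, -2.275)
t=2.250: state=(-0.649, -2.971)
t=2.500: state=(-1.384, -2.637)
t=2.750: state=(-1.863, -1.153)
t=3.000: state=(-2.007, -0.132)
t=3.250: state=(-1.981, 0.267)
t=3.500: state=(-1.893, 0.422)
t=3.750: state=(-1.776, 0.508)
t=4.000: state=(-1.640, 0.583)
t=4.250: state=(-1.483, 0.670)
t=4.500: state=(-1.302, 0.788)
t=4.750: state=(-1.085, 0.962)
t=5.000: state=(-0.813, 1.235)
t=5.250: state=(-0.453, 1.681)
t=5.500: state=(0.048, 2.370)
t=5.750: state=(0.732, 3.023)
t=6.000: state=(1.459, 2.507)
t=6.250: state=(1.897, 0.997)
t=6.500: state=(2.012, 0.063)
t=6.750: state=(1.976, -0.293)
t=7.000: state=(1.883, -0.434)
t=7.250: state=(1.764, -0.516)
t=7.500: state=(1.626, -0.590)
t=7.690: state=(1.508, -0.656)
largest grid value and its neighbours: y(5.790)=3.05192, y(5.800)=3.05330, y(5.810)=3.05214
parabola through these three points peaks at t≈5.800 with y≈3.05330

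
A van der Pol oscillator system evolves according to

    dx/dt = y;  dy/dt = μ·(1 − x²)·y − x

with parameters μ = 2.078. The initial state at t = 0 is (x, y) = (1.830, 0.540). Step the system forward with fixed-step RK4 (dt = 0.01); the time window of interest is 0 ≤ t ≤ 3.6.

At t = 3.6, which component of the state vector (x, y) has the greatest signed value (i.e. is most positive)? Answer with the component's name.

t=0.000: state=(1.830, 0.540)
step 1 (dt=0.01): k1=(0.540, -4.466), k2=(0.518, -4.370), k3=(0.518, -4.372), k4=(0.496, -4.277); state += dt/6·(k1+2k2+2k3+k4)
t=0.010: state=(1.835, 0.496)
t=0.020: state=(1.840, 0.454)
t=0.030: state=(1.844, 0.414)
continuing one RK4 step at a time; state shown every 20 steps (Δt=0.2):
t=0.200: state=(1.871, -0.038)
t=0.400: state=(1.839, -0.247)
t=0.600: state=(1.780, -0.331)
t=0.800: state=(1.709, -0.378)
t=1.000: state=(1.629, -0.417)
t=1.200: state=(1.542, -0.459)
t=1.400: state=(1.445, -0.510)
t=1.600: state=(1.337, -0.578)
t=1.800: state=(1.212, -0.671)
t=2.000: state=(1.065, -0.808)
t=2.200: state=(0.884, -1.022)
t=2.400: state=(0.647, -1.377)
t=2.600: state=(0.316, -1.999)
t=2.800: state=(-0.180, -3.019)
t=3.000: state=(-0.889, -3.907)
t=3.200: state=(-1.599, -2.786)
t=3.400: state=(-1.949, -0.855)
t=3.600: state=(-2.020, -0.019)
compare at T: x=-2.020, y=-0.019

largest component: y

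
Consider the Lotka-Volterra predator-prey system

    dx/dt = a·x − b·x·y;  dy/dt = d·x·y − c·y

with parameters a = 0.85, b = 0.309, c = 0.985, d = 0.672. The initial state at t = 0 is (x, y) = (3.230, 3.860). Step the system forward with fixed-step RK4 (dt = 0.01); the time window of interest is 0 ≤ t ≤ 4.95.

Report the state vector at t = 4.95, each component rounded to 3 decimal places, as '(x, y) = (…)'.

(x, y) = (1.145, 0.817)

t=0.000: state=(3.230, 3.860)
step 1 (dt=0.01): k1=(-1.107, 4.576), k2=(-1.128, 4.589), k3=(-1.128, 4.589), k4=(-1.149, 4.601); state += dt/6·(k1+2k2+2k3+k4)
t=0.010: state=(3.219, 3.906)
t=0.020: state=(3.207, 3.952)
t=0.030: state=(3.195, 3.998)
continuing one RK4 step at a time; state shown every 20 steps (Δt=0.2):
t=0.200: state=(2.930, 4.803)
t=0.400: state=(2.509, 5.690)
t=0.600: state=(2.047, 6.347)
t=0.800: state=(1.620, 6.663)
t=1.000: state=(1.271, 6.639)
t=1.200: state=(1.008, 6.348)
t=1.400: state=(0.818, 5.889)
t=1.600: state=(0.685, 5.347)
t=1.800: state=(0.593, 4.783)
t=2.000: state=(0.532, 4.235)
t=2.200: state=(0.494, 3.725)
t=2.400: state=(0.472, 3.264)
t=2.600: state=(0.463, 2.853)
t=2.800: state=(0.465, 2.494)
t=3.000: state=(0.477, 2.181)
t=3.200: state=(0.499, 1.913)
t=3.400: state=(0.529, 1.683)
t=3.600: state=(0.569, 1.487)
t=3.800: state=(0.618, 1.323)
t=4.000: state=(0.678, 1.185)
t=4.200: state=(0.750, 1.071)
t=4.400: state=(0.834, 0.978)
t=4.600: state=(0.933, 0.904)
t=4.800: state=(1.048, 0.848)
t=4.950: state=(1.145, 0.817)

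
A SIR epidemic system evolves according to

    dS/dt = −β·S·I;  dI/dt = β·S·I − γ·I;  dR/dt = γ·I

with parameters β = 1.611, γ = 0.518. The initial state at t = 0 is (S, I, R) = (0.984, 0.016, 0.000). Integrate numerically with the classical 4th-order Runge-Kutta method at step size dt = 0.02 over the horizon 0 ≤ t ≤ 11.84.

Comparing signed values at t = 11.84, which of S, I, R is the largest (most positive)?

t=0.000: state=(0.984, 0.016, 0.000)
step 1 (dt=0.02): k1=(-0.025, 0.017, 0.008), k2=(-0.026, 0.017, 0.008), k3=(-0.026, 0.017, 0.008), k4=(-0.026, 0.017, 0.008); state += dt/6·(k1+2k2+2k3+k4)
t=0.020: state=(0.983, 0.016, 0.000)
t=0.040: state=(0.983, 0.017, 0.000)
t=0.060: state=(0.982, 0.017, 0.001)
continuing one RK4 step at a time; state shown every 25 steps (Δt=0.5):
t=0.500: state=(0.967, 0.027, 0.005)
t=1.000: state=(0.940, 0.045, 0.015)
t=1.500: state=(0.897, 0.073, 0.030)
t=2.000: state=(0.833, 0.114, 0.054)
t=2.500: state=(0.745, 0.166, 0.090)
t=3.000: state=(0.637, 0.223, 0.140)
t=3.500: state=(0.521, 0.275, 0.205)
t=4.000: state=(0.411, 0.308, 0.281)
t=4.500: state=(0.319, 0.319, 0.362)
t=5.000: state=(0.247, 0.309, 0.444)
t=5.500: state=(0.195, 0.284, 0.521)
t=6.000: state=(0.157, 0.253, 0.591)
t=6.500: state=(0.130, 0.219, 0.652)
t=7.000: state=(0.110, 0.186, 0.704)
t=7.500: state=(0.096, 0.156, 0.748)
t=8.000: state=(0.086, 0.129, 0.785)
t=8.500: state=(0.078, 0.107, 0.815)
t=9.000: state=(0.072, 0.087, 0.841)
t=9.500: state=(0.068, 0.071, 0.861)
t=10.000: state=(0.064, 0.058, 0.878)
t=10.500: state=(0.062, 0.047, 0.891)
t=11.000: state=(0.059, 0.038, 0.902)
t=11.500: state=(0.058, 0.031, 0.911)
t=11.840: state=(0.057, 0.027, 0.916)
compare at T: S=0.057, I=0.027, R=0.916

largest component: R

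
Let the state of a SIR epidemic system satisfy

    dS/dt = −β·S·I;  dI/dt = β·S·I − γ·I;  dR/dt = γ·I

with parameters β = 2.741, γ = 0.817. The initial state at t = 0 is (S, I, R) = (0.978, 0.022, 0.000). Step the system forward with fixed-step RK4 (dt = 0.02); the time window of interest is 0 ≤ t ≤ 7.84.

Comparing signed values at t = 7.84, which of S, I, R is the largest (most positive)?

largest component: R

t=0.000: state=(0.978, 0.022, 0.000)
step 1 (dt=0.02): k1=(-0.059, 0.041, 0.018), k2=(-0.060, 0.042, 0.018), k3=(-0.060, 0.042, 0.018), k4=(-0.061, 0.042, 0.019); state += dt/6·(k1+2k2+2k3+k4)
t=0.020: state=(0.977, 0.023, 0.000)
t=0.040: state=(0.976, 0.024, 0.001)
t=0.060: state=(0.974, 0.025, 0.001)
continuing one RK4 step at a time; state shown every 25 steps (Δt=0.5):
t=0.500: state=(0.931, 0.054, 0.015)
t=1.000: state=(0.829, 0.122, 0.049)
t=1.500: state=(0.656, 0.225, 0.119)
t=2.000: state=(0.449, 0.319, 0.232)
t=2.500: state=(0.282, 0.347, 0.371)
t=3.000: state=(0.178, 0.314, 0.507)
t=3.500: state=(0.121, 0.255, 0.624)
t=4.000: state=(0.089, 0.196, 0.716)
t=4.500: state=(0.070, 0.145, 0.785)
t=5.000: state=(0.059, 0.105, 0.836)
t=5.500: state=(0.052, 0.075, 0.872)
t=6.000: state=(0.048, 0.054, 0.898)
t=6.500: state=(0.045, 0.038, 0.917)
t=7.000: state=(0.043, 0.027, 0.930)
t=7.500: state=(0.042, 0.019, 0.939)
t=7.840: state=(0.041, 0.015, 0.944)
compare at T: S=0.041, I=0.015, R=0.944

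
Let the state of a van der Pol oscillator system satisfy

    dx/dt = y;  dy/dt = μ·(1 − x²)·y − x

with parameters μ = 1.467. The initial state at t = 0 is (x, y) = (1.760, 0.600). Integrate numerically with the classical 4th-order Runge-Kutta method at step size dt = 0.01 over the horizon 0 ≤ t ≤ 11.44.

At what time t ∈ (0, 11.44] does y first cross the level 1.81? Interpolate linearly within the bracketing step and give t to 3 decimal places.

t = 5.723

t=0.000: state=(1.760, 0.600)
step 1 (dt=0.01): k1=(0.600, -3.606), k2=(0.582, -3.563), k3=(0.582, -3.563), k4=(0.564, -3.519); state += dt/6·(k1+2k2+2k3+k4)
t=0.010: state=(1.766, 0.564)
t=0.020: state=(1.771, 0.530)
t=0.030: state=(1.776, 0.496)
continuing one RK4 step at a time; state shown every 50 steps (Δt=0.5):
t=0.500: state=(1.768, -0.327)
t=1.000: state=(1.538, -0.570)
t=1.500: state=(1.196, -0.819)
t=2.000: state=(0.669, -1.379)
t=2.500: state=(-0.336, -2.802)
t=3.000: state=(-1.740, -1.764)
t=3.500: state=(-2.002, 0.177)
t=4.000: state=(-1.827, 0.453)
t=4.500: state=(-1.568, 0.587)
t=5.000: state=(-1.226, 0.808)
t=5.500: state=(-0.712, 1.333)
t=5.720: state=(-0.371, 1.802)
next step: t=5.730: state=(-0.353, 1.829) — y has crossed 1.81
linear interpolation between t=5.720 (1.80216) and t=5.730 (1.82893) → t≈5.723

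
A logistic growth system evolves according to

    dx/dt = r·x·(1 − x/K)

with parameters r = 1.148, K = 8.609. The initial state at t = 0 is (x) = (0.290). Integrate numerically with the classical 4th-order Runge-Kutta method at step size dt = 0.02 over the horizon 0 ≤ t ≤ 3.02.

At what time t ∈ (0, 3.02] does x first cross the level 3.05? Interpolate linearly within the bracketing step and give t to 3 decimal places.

t = 2.401

t=0.000: state=(0.290)
step 1 (dt=0.02): k1=(0.322), k2=(0.325), k3=(0.325), k4=(0.329); state += dt/6·(k1+2k2+2k3+k4)
t=0.020: state=(0.297)
t=0.040: state=(0.303)
t=0.060: state=(0.310)
continuing one RK4 step at a time; state shown every 5 steps (Δt=0.1):
t=0.100: state=(0.324)
t=0.200: state=(0.362)
t=0.300: state=(0.404)
t=0.400: state=(0.450)
t=0.500: state=(0.502)
t=0.600: state=(0.559)
t=0.700: state=(0.622)
t=0.800: state=(0.691)
t=0.900: state=(0.768)
t=1.000: state=(0.852)
t=1.100: state=(0.945)
t=1.200: state=(1.046)
t=1.300: state=(1.156)
t=1.400: state=(1.275)
t=1.500: state=(1.405)
t=1.600: state=(1.545)
t=1.700: state=(1.696)
t=1.800: state=(1.858)
t=1.900: state=(2.031)
t=2.000: state=(2.214)
t=2.100: state=(2.409)
t=2.200: state=(2.613)
t=2.300: state=(2.826)
t=2.400: state=(3.048)
next step: t=2.420: state=(3.094) — x has crossed 3.05
linear interpolation between t=2.400 (3.04815) and t=2.420 (3.09351) → t≈2.401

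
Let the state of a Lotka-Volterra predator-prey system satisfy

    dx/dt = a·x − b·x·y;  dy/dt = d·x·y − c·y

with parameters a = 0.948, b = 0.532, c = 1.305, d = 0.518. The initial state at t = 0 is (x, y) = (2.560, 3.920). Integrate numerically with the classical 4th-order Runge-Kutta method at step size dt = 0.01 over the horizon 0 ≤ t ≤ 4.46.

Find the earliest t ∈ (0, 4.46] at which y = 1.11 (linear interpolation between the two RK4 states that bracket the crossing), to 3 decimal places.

t = 2.070

t=0.000: state=(2.560, 3.920)
step 1 (dt=0.01): k1=(-2.912, 0.083), k2=(-2.896, 0.053), k3=(-2.896, 0.053), k4=(-2.880, 0.024); state += dt/6·(k1+2k2+2k3+k4)
t=0.010: state=(2.531, 3.921)
t=0.020: state=(2.502, 3.920)
t=0.030: state=(2.474, 3.920)
continuing one RK4 step at a time; state shown every 20 steps (Δt=0.2):
t=0.200: state=(2.045, 3.828)
t=0.400: state=(1.666, 3.570)
t=0.600: state=(1.402, 3.221)
t=0.800: state=(1.228, 2.841)
t=1.000: state=(1.119, 2.470)
t=1.200: state=(1.059, 2.129)
t=1.400: state=(1.038, 1.828)
t=1.600: state=(1.048, 1.568)
t=1.800: state=(1.085, 1.349)
t=2.000: state=(1.147, 1.166)
t=2.060: state=(1.171, 1.118)
next step: t=2.070: state=(1.175, 1.110) — y has crossed 1.11
linear interpolation between t=2.060 (1.11770) and t=2.070 (1.10993) → t≈2.070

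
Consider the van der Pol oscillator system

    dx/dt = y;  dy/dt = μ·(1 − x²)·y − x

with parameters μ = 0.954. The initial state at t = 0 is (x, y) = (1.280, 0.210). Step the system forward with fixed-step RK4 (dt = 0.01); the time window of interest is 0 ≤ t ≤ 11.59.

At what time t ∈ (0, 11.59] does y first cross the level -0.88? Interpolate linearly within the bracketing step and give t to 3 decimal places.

t=0.000: state=(1.280, 0.210)
step 1 (dt=0.01): k1=(0.210, -1.408), k2=(0.203, -1.405), k3=(0.203, -1.405), k4=(0.196, -1.402); state += dt/6·(k1+2k2+2k3+k4)
t=0.010: state=(1.282, 0.196)
t=0.020: state=(1.284, 0.182)
t=0.030: state=(1.286, 0.168)
continuing one RK4 step at a time; state shown every 50 steps (Δt=0.5):
t=0.500: state=(1.225, -0.399)
t=0.980: state=(0.919, -0.877)
next step: t=0.990: state=(0.910, -0.887) — y has crossed -0.88
linear interpolation between t=0.980 (-0.87666) and t=0.990 (-0.88718) → t≈0.983

t = 0.983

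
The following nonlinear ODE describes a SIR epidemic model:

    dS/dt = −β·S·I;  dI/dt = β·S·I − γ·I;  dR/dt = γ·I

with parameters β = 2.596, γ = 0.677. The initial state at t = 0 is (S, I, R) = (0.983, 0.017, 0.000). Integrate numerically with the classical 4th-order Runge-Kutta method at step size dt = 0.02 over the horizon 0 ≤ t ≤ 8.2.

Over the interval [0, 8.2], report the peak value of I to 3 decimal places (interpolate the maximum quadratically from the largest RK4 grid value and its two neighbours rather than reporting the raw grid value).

t=0.000: state=(0.983, 0.017, 0.000)
step 1 (dt=0.02): k1=(-0.043, 0.032, 0.012), k2=(-0.044, 0.032, 0.012), k3=(-0.044, 0.032, 0.012), k4=(-0.045, 0.033, 0.012); state += dt/6·(k1+2k2+2k3+k4)
t=0.020: state=(0.982, 0.018, 0.000)
t=0.040: state=(0.981, 0.018, 0.000)
t=0.060: state=(0.980, 0.019, 0.001)
continuing one RK4 step at a time; state shown every 25 steps (Δt=0.5):
t=0.500: state=(0.948, 0.043, 0.009)
t=1.000: state=(0.868, 0.099, 0.032)
t=1.500: state=(0.718, 0.200, 0.082)
t=2.000: state=(0.513, 0.318, 0.170)
t=2.500: state=(0.322, 0.387, 0.291)
t=3.000: state=(0.194, 0.383, 0.423)
t=3.500: state=(0.122, 0.333, 0.545)
t=4.000: state=(0.082, 0.270, 0.647)
t=4.500: state=(0.060, 0.211, 0.729)
t=5.000: state=(0.047, 0.161, 0.791)
t=5.500: state=(0.039, 0.122, 0.839)
t=6.000: state=(0.034, 0.091, 0.875)
t=6.500: state=(0.031, 0.068, 0.901)
t=7.000: state=(0.029, 0.050, 0.921)
t=7.500: state=(0.027, 0.037, 0.936)
t=8.000: state=(0.026, 0.027, 0.947)
t=8.200: state=(0.026, 0.024, 0.950)
largest grid value and its neighbours: I(2.680)=0.39307, I(2.700)=0.39317, I(2.720)=0.39315
parabola through these three points peaks at t≈2.707 with I≈0.39318

max I = 0.393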